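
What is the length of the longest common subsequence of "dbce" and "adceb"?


LCS of "dbce" and "adceb"
DP table:
           a    d    c    e    b
      0    0    0    0    0    0
  d   0    0    1    1    1    1
  b   0    0    1    1    1    2
  c   0    0    1    2    2    2
  e   0    0    1    2    3    3
LCS length = dp[4][5] = 3

3


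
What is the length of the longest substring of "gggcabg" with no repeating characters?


Input: "gggcabg"
Sliding window (track last position of each char):
  Position 0 ('g'): window [0,0] length 1 -- new best
  Position 1 ('g'): repeat (last at 0), move window start to 1
  Position 1 ('g'): window [1,1] length 1
  Position 2 ('g'): repeat (last at 1), move window start to 2
  Position 2 ('g'): window [2,2] length 1
  Position 3 ('c'): window [2,3] length 2 -- new best
  Position 4 ('a'): window [2,4] length 3 -- new best
  Position 5 ('b'): window [2,5] length 4 -- new best
  Position 6 ('g'): repeat (last at 2), move window start to 3
  Position 6 ('g'): window [3,6] length 4
Longest substring with no repeats: "gcab" with length 4

4


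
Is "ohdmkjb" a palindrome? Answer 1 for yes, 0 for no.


Input: ohdmkjb
Reversed: bjkmdho
  Compare pos 0 ('o') with pos 6 ('b'): MISMATCH
  Compare pos 1 ('h') with pos 5 ('j'): MISMATCH
  Compare pos 2 ('d') with pos 4 ('k'): MISMATCH
Result: not a palindrome

0


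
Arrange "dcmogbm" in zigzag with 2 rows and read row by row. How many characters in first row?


Zigzag "dcmogbm" into 2 rows:
Placing characters:
  'd' => row 0
  'c' => row 1
  'm' => row 0
  'o' => row 1
  'g' => row 0
  'b' => row 1
  'm' => row 0
Rows:
  Row 0: "dmgm"
  Row 1: "cob"
First row length: 4

4


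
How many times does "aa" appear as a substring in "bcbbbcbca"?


Searching for "aa" in "bcbbbcbca"
Scanning each position:
  Position 0: "bc" => no
  Position 1: "cb" => no
  Position 2: "bb" => no
  Position 3: "bb" => no
  Position 4: "bc" => no
  Position 5: "cb" => no
  Position 6: "bc" => no
  Position 7: "ca" => no
Total occurrences: 0

0


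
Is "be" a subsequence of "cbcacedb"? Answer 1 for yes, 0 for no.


Check if "be" is a subsequence of "cbcacedb"
Greedy scan:
  Position 0 ('c'): no match needed
  Position 1 ('b'): matches sub[0] = 'b'
  Position 2 ('c'): no match needed
  Position 3 ('a'): no match needed
  Position 4 ('c'): no match needed
  Position 5 ('e'): matches sub[1] = 'e'
  Position 6 ('d'): no match needed
  Position 7 ('b'): no match needed
All 2 characters matched => is a subsequence

1


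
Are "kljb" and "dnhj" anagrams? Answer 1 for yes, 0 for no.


Strings: "kljb", "dnhj"
Sorted first:  bjkl
Sorted second: dhjn
Differ at position 0: 'b' vs 'd' => not anagrams

0


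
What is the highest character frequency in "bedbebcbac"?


Input: bedbebcbac
Character counts:
  'a': 1
  'b': 4
  'c': 2
  'd': 1
  'e': 2
Maximum frequency: 4

4


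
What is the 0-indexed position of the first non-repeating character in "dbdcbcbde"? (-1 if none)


Input: dbdcbcbde
Character frequencies:
  'b': 3
  'c': 2
  'd': 3
  'e': 1
Scanning left to right for freq == 1:
  Position 0 ('d'): freq=3, skip
  Position 1 ('b'): freq=3, skip
  Position 2 ('d'): freq=3, skip
  Position 3 ('c'): freq=2, skip
  Position 4 ('b'): freq=3, skip
  Position 5 ('c'): freq=2, skip
  Position 6 ('b'): freq=3, skip
  Position 7 ('d'): freq=3, skip
  Position 8 ('e'): unique! => answer = 8

8


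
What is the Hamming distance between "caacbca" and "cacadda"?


Comparing "caacbca" and "cacadda" position by position:
  Position 0: 'c' vs 'c' => same
  Position 1: 'a' vs 'a' => same
  Position 2: 'a' vs 'c' => differ
  Position 3: 'c' vs 'a' => differ
  Position 4: 'b' vs 'd' => differ
  Position 5: 'c' vs 'd' => differ
  Position 6: 'a' vs 'a' => same
Total differences (Hamming distance): 4

4


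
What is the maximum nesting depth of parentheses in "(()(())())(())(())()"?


Input: "(()(())())(())(())()"
Tracking depth:
  Position 0 '(': depth becomes 1
  Position 1 '(': depth becomes 2
  Position 2 ')': depth becomes 1
  Position 3 '(': depth becomes 2
  Position 4 '(': depth becomes 3
  Position 5 ')': depth becomes 2
  Position 6 ')': depth becomes 1
  Position 7 '(': depth becomes 2
  Position 8 ')': depth becomes 1
  Position 9 ')': depth becomes 0
  Position 10 '(': depth becomes 1
  Position 11 '(': depth becomes 2
  Position 12 ')': depth becomes 1
  Position 13 ')': depth becomes 0
  Position 14 '(': depth becomes 1
  Position 15 '(': depth becomes 2
  Position 16 ')': depth becomes 1
  Position 17 ')': depth becomes 0
  Position 18 '(': depth becomes 1
  Position 19 ')': depth becomes 0
Maximum depth reached: 3

3


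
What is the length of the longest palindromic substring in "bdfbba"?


Input: "bdfbba"
Checking substrings for palindromes:
  [3:5] "bb" (len 2) => palindrome
Longest palindromic substring: "bb" with length 2

2


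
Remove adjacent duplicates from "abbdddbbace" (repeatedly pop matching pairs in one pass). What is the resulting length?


Input: abbdddbbace
Stack-based adjacent duplicate removal:
  Read 'a': push. Stack: a
  Read 'b': push. Stack: ab
  Read 'b': matches stack top 'b' => pop. Stack: a
  Read 'd': push. Stack: ad
  Read 'd': matches stack top 'd' => pop. Stack: a
  Read 'd': push. Stack: ad
  Read 'b': push. Stack: adb
  Read 'b': matches stack top 'b' => pop. Stack: ad
  Read 'a': push. Stack: ada
  Read 'c': push. Stack: adac
  Read 'e': push. Stack: adace
Final stack: "adace" (length 5)

5


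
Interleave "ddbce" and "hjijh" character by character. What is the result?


Interleaving "ddbce" and "hjijh":
  Position 0: 'd' from first, 'h' from second => "dh"
  Position 1: 'd' from first, 'j' from second => "dj"
  Position 2: 'b' from first, 'i' from second => "bi"
  Position 3: 'c' from first, 'j' from second => "cj"
  Position 4: 'e' from first, 'h' from second => "eh"
Result: dhdjbicjeh

dhdjbicjeh


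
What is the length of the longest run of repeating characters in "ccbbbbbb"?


Input: "ccbbbbbb"
Scanning for longest run:
  Position 1 ('c'): continues run of 'c', length=2
  Position 2 ('b'): new char, reset run to 1
  Position 3 ('b'): continues run of 'b', length=2
  Position 4 ('b'): continues run of 'b', length=3
  Position 5 ('b'): continues run of 'b', length=4
  Position 6 ('b'): continues run of 'b', length=5
  Position 7 ('b'): continues run of 'b', length=6
Longest run: 'b' with length 6

6


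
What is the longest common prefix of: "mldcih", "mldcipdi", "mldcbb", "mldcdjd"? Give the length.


Words: mldcih, mldcipdi, mldcbb, mldcdjd
  Position 0: all 'm' => match
  Position 1: all 'l' => match
  Position 2: all 'd' => match
  Position 3: all 'c' => match
  Position 4: ('i', 'i', 'b', 'd') => mismatch, stop
LCP = "mldc" (length 4)

4


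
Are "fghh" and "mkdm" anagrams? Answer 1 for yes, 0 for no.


Strings: "fghh", "mkdm"
Sorted first:  fghh
Sorted second: dkmm
Differ at position 0: 'f' vs 'd' => not anagrams

0


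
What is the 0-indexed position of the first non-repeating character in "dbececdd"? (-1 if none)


Input: dbececdd
Character frequencies:
  'b': 1
  'c': 2
  'd': 3
  'e': 2
Scanning left to right for freq == 1:
  Position 0 ('d'): freq=3, skip
  Position 1 ('b'): unique! => answer = 1

1


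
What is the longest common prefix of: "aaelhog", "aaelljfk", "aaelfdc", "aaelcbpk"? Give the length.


Words: aaelhog, aaelljfk, aaelfdc, aaelcbpk
  Position 0: all 'a' => match
  Position 1: all 'a' => match
  Position 2: all 'e' => match
  Position 3: all 'l' => match
  Position 4: ('h', 'l', 'f', 'c') => mismatch, stop
LCP = "aael" (length 4)

4


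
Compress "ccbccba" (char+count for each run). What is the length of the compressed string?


Input: ccbccba
Runs:
  'c' x 2 => "c2"
  'b' x 1 => "b1"
  'c' x 2 => "c2"
  'b' x 1 => "b1"
  'a' x 1 => "a1"
Compressed: "c2b1c2b1a1"
Compressed length: 10

10


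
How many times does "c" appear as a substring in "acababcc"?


Searching for "c" in "acababcc"
Scanning each position:
  Position 0: "a" => no
  Position 1: "c" => MATCH
  Position 2: "a" => no
  Position 3: "b" => no
  Position 4: "a" => no
  Position 5: "b" => no
  Position 6: "c" => MATCH
  Position 7: "c" => MATCH
Total occurrences: 3

3


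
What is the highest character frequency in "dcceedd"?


Input: dcceedd
Character counts:
  'c': 2
  'd': 3
  'e': 2
Maximum frequency: 3

3


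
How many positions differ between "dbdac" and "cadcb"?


Comparing "dbdac" and "cadcb" position by position:
  Position 0: 'd' vs 'c' => DIFFER
  Position 1: 'b' vs 'a' => DIFFER
  Position 2: 'd' vs 'd' => same
  Position 3: 'a' vs 'c' => DIFFER
  Position 4: 'c' vs 'b' => DIFFER
Positions that differ: 4

4


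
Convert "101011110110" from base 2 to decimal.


Input: "101011110110" in base 2
Positional expansion:
  Digit '1' (value 1) x 2^11 = 2048
  Digit '0' (value 0) x 2^10 = 0
  Digit '1' (value 1) x 2^9 = 512
  Digit '0' (value 0) x 2^8 = 0
  Digit '1' (value 1) x 2^7 = 128
  Digit '1' (value 1) x 2^6 = 64
  Digit '1' (value 1) x 2^5 = 32
  Digit '1' (value 1) x 2^4 = 16
  Digit '0' (value 0) x 2^3 = 0
  Digit '1' (value 1) x 2^2 = 4
  Digit '1' (value 1) x 2^1 = 2
  Digit '0' (value 0) x 2^0 = 0
Sum = 2806

2806


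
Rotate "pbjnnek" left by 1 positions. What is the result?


Input: "pbjnnek", rotate left by 1
First 1 characters: "p"
Remaining characters: "bjnnek"
Concatenate remaining + first: "bjnnek" + "p" = "bjnnekp"

bjnnekp


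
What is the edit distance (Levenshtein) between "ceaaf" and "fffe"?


Computing edit distance: "ceaaf" -> "fffe"
DP table:
           f    f    f    e
      0    1    2    3    4
  c   1    1    2    3    4
  e   2    2    2    3    3
  a   3    3    3    3    4
  a   4    4    4    4    4
  f   5    4    4    4    5
Edit distance = dp[5][4] = 5

5


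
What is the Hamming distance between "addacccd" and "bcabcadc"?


Comparing "addacccd" and "bcabcadc" position by position:
  Position 0: 'a' vs 'b' => differ
  Position 1: 'd' vs 'c' => differ
  Position 2: 'd' vs 'a' => differ
  Position 3: 'a' vs 'b' => differ
  Position 4: 'c' vs 'c' => same
  Position 5: 'c' vs 'a' => differ
  Position 6: 'c' vs 'd' => differ
  Position 7: 'd' vs 'c' => differ
Total differences (Hamming distance): 7

7


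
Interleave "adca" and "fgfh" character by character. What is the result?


Interleaving "adca" and "fgfh":
  Position 0: 'a' from first, 'f' from second => "af"
  Position 1: 'd' from first, 'g' from second => "dg"
  Position 2: 'c' from first, 'f' from second => "cf"
  Position 3: 'a' from first, 'h' from second => "ah"
Result: afdgcfah

afdgcfah


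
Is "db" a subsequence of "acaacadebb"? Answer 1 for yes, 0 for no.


Check if "db" is a subsequence of "acaacadebb"
Greedy scan:
  Position 0 ('a'): no match needed
  Position 1 ('c'): no match needed
  Position 2 ('a'): no match needed
  Position 3 ('a'): no match needed
  Position 4 ('c'): no match needed
  Position 5 ('a'): no match needed
  Position 6 ('d'): matches sub[0] = 'd'
  Position 7 ('e'): no match needed
  Position 8 ('b'): matches sub[1] = 'b'
  Position 9 ('b'): no match needed
All 2 characters matched => is a subsequence

1


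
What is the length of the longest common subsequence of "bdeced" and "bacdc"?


LCS of "bdeced" and "bacdc"
DP table:
           b    a    c    d    c
      0    0    0    0    0    0
  b   0    1    1    1    1    1
  d   0    1    1    1    2    2
  e   0    1    1    1    2    2
  c   0    1    1    2    2    3
  e   0    1    1    2    2    3
  d   0    1    1    2    3    3
LCS length = dp[6][5] = 3

3


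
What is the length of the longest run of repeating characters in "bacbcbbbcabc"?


Input: "bacbcbbbcabc"
Scanning for longest run:
  Position 1 ('a'): new char, reset run to 1
  Position 2 ('c'): new char, reset run to 1
  Position 3 ('b'): new char, reset run to 1
  Position 4 ('c'): new char, reset run to 1
  Position 5 ('b'): new char, reset run to 1
  Position 6 ('b'): continues run of 'b', length=2
  Position 7 ('b'): continues run of 'b', length=3
  Position 8 ('c'): new char, reset run to 1
  Position 9 ('a'): new char, reset run to 1
  Position 10 ('b'): new char, reset run to 1
  Position 11 ('c'): new char, reset run to 1
Longest run: 'b' with length 3

3


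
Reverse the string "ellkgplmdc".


Input: ellkgplmdc
Reading characters right to left:
  Position 9: 'c'
  Position 8: 'd'
  Position 7: 'm'
  Position 6: 'l'
  Position 5: 'p'
  Position 4: 'g'
  Position 3: 'k'
  Position 2: 'l'
  Position 1: 'l'
  Position 0: 'e'
Reversed: cdmlpgklle

cdmlpgklle


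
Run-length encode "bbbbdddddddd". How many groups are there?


Input: bbbbdddddddd
Scanning for consecutive runs:
  Group 1: 'b' x 4 (positions 0-3)
  Group 2: 'd' x 8 (positions 4-11)
Total groups: 2

2


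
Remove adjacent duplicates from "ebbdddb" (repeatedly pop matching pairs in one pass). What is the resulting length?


Input: ebbdddb
Stack-based adjacent duplicate removal:
  Read 'e': push. Stack: e
  Read 'b': push. Stack: eb
  Read 'b': matches stack top 'b' => pop. Stack: e
  Read 'd': push. Stack: ed
  Read 'd': matches stack top 'd' => pop. Stack: e
  Read 'd': push. Stack: ed
  Read 'b': push. Stack: edb
Final stack: "edb" (length 3)

3


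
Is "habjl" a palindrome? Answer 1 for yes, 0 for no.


Input: habjl
Reversed: ljbah
  Compare pos 0 ('h') with pos 4 ('l'): MISMATCH
  Compare pos 1 ('a') with pos 3 ('j'): MISMATCH
Result: not a palindrome

0


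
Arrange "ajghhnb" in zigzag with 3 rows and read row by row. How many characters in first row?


Zigzag "ajghhnb" into 3 rows:
Placing characters:
  'a' => row 0
  'j' => row 1
  'g' => row 2
  'h' => row 1
  'h' => row 0
  'n' => row 1
  'b' => row 2
Rows:
  Row 0: "ah"
  Row 1: "jhn"
  Row 2: "gb"
First row length: 2

2


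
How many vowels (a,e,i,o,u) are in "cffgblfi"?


Input: cffgblfi
Checking each character:
  'c' at position 0: consonant
  'f' at position 1: consonant
  'f' at position 2: consonant
  'g' at position 3: consonant
  'b' at position 4: consonant
  'l' at position 5: consonant
  'f' at position 6: consonant
  'i' at position 7: vowel (running total: 1)
Total vowels: 1

1


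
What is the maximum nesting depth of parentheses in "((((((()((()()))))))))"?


Input: "((((((()((()()))))))))"
Tracking depth:
  Position 0 '(': depth becomes 1
  Position 1 '(': depth becomes 2
  Position 2 '(': depth becomes 3
  Position 3 '(': depth becomes 4
  Position 4 '(': depth becomes 5
  Position 5 '(': depth becomes 6
  Position 6 '(': depth becomes 7
  Position 7 ')': depth becomes 6
  Position 8 '(': depth becomes 7
  Position 9 '(': depth becomes 8
  Position 10 '(': depth becomes 9
  Position 11 ')': depth becomes 8
  Position 12 '(': depth becomes 9
  Position 13 ')': depth becomes 8
  Position 14 ')': depth becomes 7
  Position 15 ')': depth becomes 6
  Position 16 ')': depth becomes 5
  Position 17 ')': depth becomes 4
  Position 18 ')': depth becomes 3
  Position 19 ')': depth becomes 2
  Position 20 ')': depth becomes 1
  Position 21 ')': depth becomes 0
Maximum depth reached: 9

9


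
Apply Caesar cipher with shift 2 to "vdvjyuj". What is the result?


Caesar cipher: shift "vdvjyuj" by 2
  'v' (pos 21) + 2 = pos 23 = 'x'
  'd' (pos 3) + 2 = pos 5 = 'f'
  'v' (pos 21) + 2 = pos 23 = 'x'
  'j' (pos 9) + 2 = pos 11 = 'l'
  'y' (pos 24) + 2 = pos 0 = 'a'
  'u' (pos 20) + 2 = pos 22 = 'w'
  'j' (pos 9) + 2 = pos 11 = 'l'
Result: xfxlawl

xfxlawl


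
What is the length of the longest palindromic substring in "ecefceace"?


Input: "ecefceace"
Checking substrings for palindromes:
  [0:3] "ece" (len 3) => palindrome
Longest palindromic substring: "ece" with length 3

3


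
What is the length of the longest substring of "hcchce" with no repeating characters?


Input: "hcchce"
Sliding window (track last position of each char):
  Position 0 ('h'): window [0,0] length 1 -- new best
  Position 1 ('c'): window [0,1] length 2 -- new best
  Position 2 ('c'): repeat (last at 1), move window start to 2
  Position 2 ('c'): window [2,2] length 1
  Position 3 ('h'): window [2,3] length 2
  Position 4 ('c'): repeat (last at 2), move window start to 3
  Position 4 ('c'): window [3,4] length 2
  Position 5 ('e'): window [3,5] length 3 -- new best
Longest substring with no repeats: "hce" with length 3

3


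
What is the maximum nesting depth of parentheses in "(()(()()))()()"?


Input: "(()(()()))()()"
Tracking depth:
  Position 0 '(': depth becomes 1
  Position 1 '(': depth becomes 2
  Position 2 ')': depth becomes 1
  Position 3 '(': depth becomes 2
  Position 4 '(': depth becomes 3
  Position 5 ')': depth becomes 2
  Position 6 '(': depth becomes 3
  Position 7 ')': depth becomes 2
  Position 8 ')': depth becomes 1
  Position 9 ')': depth becomes 0
  Position 10 '(': depth becomes 1
  Position 11 ')': depth becomes 0
  Position 12 '(': depth becomes 1
  Position 13 ')': depth becomes 0
Maximum depth reached: 3

3


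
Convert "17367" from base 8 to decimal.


Input: "17367" in base 8
Positional expansion:
  Digit '1' (value 1) x 8^4 = 4096
  Digit '7' (value 7) x 8^3 = 3584
  Digit '3' (value 3) x 8^2 = 192
  Digit '6' (value 6) x 8^1 = 48
  Digit '7' (value 7) x 8^0 = 7
Sum = 7927

7927


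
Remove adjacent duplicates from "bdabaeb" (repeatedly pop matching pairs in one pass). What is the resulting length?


Input: bdabaeb
Stack-based adjacent duplicate removal:
  Read 'b': push. Stack: b
  Read 'd': push. Stack: bd
  Read 'a': push. Stack: bda
  Read 'b': push. Stack: bdab
  Read 'a': push. Stack: bdaba
  Read 'e': push. Stack: bdabae
  Read 'b': push. Stack: bdabaeb
Final stack: "bdabaeb" (length 7)

7


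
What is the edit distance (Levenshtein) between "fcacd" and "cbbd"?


Computing edit distance: "fcacd" -> "cbbd"
DP table:
           c    b    b    d
      0    1    2    3    4
  f   1    1    2    3    4
  c   2    1    2    3    4
  a   3    2    2    3    4
  c   4    3    3    3    4
  d   5    4    4    4    3
Edit distance = dp[5][4] = 3

3


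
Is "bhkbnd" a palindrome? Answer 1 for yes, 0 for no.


Input: bhkbnd
Reversed: dnbkhb
  Compare pos 0 ('b') with pos 5 ('d'): MISMATCH
  Compare pos 1 ('h') with pos 4 ('n'): MISMATCH
  Compare pos 2 ('k') with pos 3 ('b'): MISMATCH
Result: not a palindrome

0


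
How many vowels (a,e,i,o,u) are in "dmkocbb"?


Input: dmkocbb
Checking each character:
  'd' at position 0: consonant
  'm' at position 1: consonant
  'k' at position 2: consonant
  'o' at position 3: vowel (running total: 1)
  'c' at position 4: consonant
  'b' at position 5: consonant
  'b' at position 6: consonant
Total vowels: 1

1


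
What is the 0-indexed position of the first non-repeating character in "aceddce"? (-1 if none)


Input: aceddce
Character frequencies:
  'a': 1
  'c': 2
  'd': 2
  'e': 2
Scanning left to right for freq == 1:
  Position 0 ('a'): unique! => answer = 0

0


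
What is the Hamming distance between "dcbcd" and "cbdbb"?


Comparing "dcbcd" and "cbdbb" position by position:
  Position 0: 'd' vs 'c' => differ
  Position 1: 'c' vs 'b' => differ
  Position 2: 'b' vs 'd' => differ
  Position 3: 'c' vs 'b' => differ
  Position 4: 'd' vs 'b' => differ
Total differences (Hamming distance): 5

5


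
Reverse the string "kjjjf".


Input: kjjjf
Reading characters right to left:
  Position 4: 'f'
  Position 3: 'j'
  Position 2: 'j'
  Position 1: 'j'
  Position 0: 'k'
Reversed: fjjjk

fjjjk


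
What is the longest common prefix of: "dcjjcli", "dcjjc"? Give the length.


Words: dcjjcli, dcjjc
  Position 0: all 'd' => match
  Position 1: all 'c' => match
  Position 2: all 'j' => match
  Position 3: all 'j' => match
  Position 4: all 'c' => match
LCP = "dcjjc" (length 5)

5


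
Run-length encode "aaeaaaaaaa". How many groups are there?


Input: aaeaaaaaaa
Scanning for consecutive runs:
  Group 1: 'a' x 2 (positions 0-1)
  Group 2: 'e' x 1 (positions 2-2)
  Group 3: 'a' x 7 (positions 3-9)
Total groups: 3

3


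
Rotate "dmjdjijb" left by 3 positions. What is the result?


Input: "dmjdjijb", rotate left by 3
First 3 characters: "dmj"
Remaining characters: "djijb"
Concatenate remaining + first: "djijb" + "dmj" = "djijbdmj"

djijbdmj


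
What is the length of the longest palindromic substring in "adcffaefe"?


Input: "adcffaefe"
Checking substrings for palindromes:
  [6:9] "efe" (len 3) => palindrome
  [3:5] "ff" (len 2) => palindrome
Longest palindromic substring: "efe" with length 3

3


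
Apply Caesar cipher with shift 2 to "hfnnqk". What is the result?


Caesar cipher: shift "hfnnqk" by 2
  'h' (pos 7) + 2 = pos 9 = 'j'
  'f' (pos 5) + 2 = pos 7 = 'h'
  'n' (pos 13) + 2 = pos 15 = 'p'
  'n' (pos 13) + 2 = pos 15 = 'p'
  'q' (pos 16) + 2 = pos 18 = 's'
  'k' (pos 10) + 2 = pos 12 = 'm'
Result: jhppsm

jhppsm


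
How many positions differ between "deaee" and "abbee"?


Comparing "deaee" and "abbee" position by position:
  Position 0: 'd' vs 'a' => DIFFER
  Position 1: 'e' vs 'b' => DIFFER
  Position 2: 'a' vs 'b' => DIFFER
  Position 3: 'e' vs 'e' => same
  Position 4: 'e' vs 'e' => same
Positions that differ: 3

3


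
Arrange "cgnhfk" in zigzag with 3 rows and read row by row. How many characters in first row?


Zigzag "cgnhfk" into 3 rows:
Placing characters:
  'c' => row 0
  'g' => row 1
  'n' => row 2
  'h' => row 1
  'f' => row 0
  'k' => row 1
Rows:
  Row 0: "cf"
  Row 1: "ghk"
  Row 2: "n"
First row length: 2

2


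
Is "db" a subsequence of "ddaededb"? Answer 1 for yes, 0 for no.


Check if "db" is a subsequence of "ddaededb"
Greedy scan:
  Position 0 ('d'): matches sub[0] = 'd'
  Position 1 ('d'): no match needed
  Position 2 ('a'): no match needed
  Position 3 ('e'): no match needed
  Position 4 ('d'): no match needed
  Position 5 ('e'): no match needed
  Position 6 ('d'): no match needed
  Position 7 ('b'): matches sub[1] = 'b'
All 2 characters matched => is a subsequence

1


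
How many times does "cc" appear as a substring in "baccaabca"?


Searching for "cc" in "baccaabca"
Scanning each position:
  Position 0: "ba" => no
  Position 1: "ac" => no
  Position 2: "cc" => MATCH
  Position 3: "ca" => no
  Position 4: "aa" => no
  Position 5: "ab" => no
  Position 6: "bc" => no
  Position 7: "ca" => no
Total occurrences: 1

1


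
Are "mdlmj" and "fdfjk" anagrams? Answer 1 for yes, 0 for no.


Strings: "mdlmj", "fdfjk"
Sorted first:  djlmm
Sorted second: dffjk
Differ at position 1: 'j' vs 'f' => not anagrams

0


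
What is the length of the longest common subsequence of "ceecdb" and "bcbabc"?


LCS of "ceecdb" and "bcbabc"
DP table:
           b    c    b    a    b    c
      0    0    0    0    0    0    0
  c   0    0    1    1    1    1    1
  e   0    0    1    1    1    1    1
  e   0    0    1    1    1    1    1
  c   0    0    1    1    1    1    2
  d   0    0    1    1    1    1    2
  b   0    1    1    2    2    2    2
LCS length = dp[6][6] = 2

2


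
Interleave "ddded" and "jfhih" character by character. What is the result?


Interleaving "ddded" and "jfhih":
  Position 0: 'd' from first, 'j' from second => "dj"
  Position 1: 'd' from first, 'f' from second => "df"
  Position 2: 'd' from first, 'h' from second => "dh"
  Position 3: 'e' from first, 'i' from second => "ei"
  Position 4: 'd' from first, 'h' from second => "dh"
Result: djdfdheidh

djdfdheidh


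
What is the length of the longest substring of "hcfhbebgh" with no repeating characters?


Input: "hcfhbebgh"
Sliding window (track last position of each char):
  Position 0 ('h'): window [0,0] length 1 -- new best
  Position 1 ('c'): window [0,1] length 2 -- new best
  Position 2 ('f'): window [0,2] length 3 -- new best
  Position 3 ('h'): repeat (last at 0), move window start to 1
  Position 3 ('h'): window [1,3] length 3
  Position 4 ('b'): window [1,4] length 4 -- new best
  Position 5 ('e'): window [1,5] length 5 -- new best
  Position 6 ('b'): repeat (last at 4), move window start to 5
  Position 6 ('b'): window [5,6] length 2
  Position 7 ('g'): window [5,7] length 3
  Position 8 ('h'): window [5,8] length 4
Longest substring with no repeats: "cfhbe" with length 5

5


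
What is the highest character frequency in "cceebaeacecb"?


Input: cceebaeacecb
Character counts:
  'a': 2
  'b': 2
  'c': 4
  'e': 4
Maximum frequency: 4

4


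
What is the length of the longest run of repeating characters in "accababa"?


Input: "accababa"
Scanning for longest run:
  Position 1 ('c'): new char, reset run to 1
  Position 2 ('c'): continues run of 'c', length=2
  Position 3 ('a'): new char, reset run to 1
  Position 4 ('b'): new char, reset run to 1
  Position 5 ('a'): new char, reset run to 1
  Position 6 ('b'): new char, reset run to 1
  Position 7 ('a'): new char, reset run to 1
Longest run: 'c' with length 2

2


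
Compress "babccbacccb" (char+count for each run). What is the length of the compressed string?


Input: babccbacccb
Runs:
  'b' x 1 => "b1"
  'a' x 1 => "a1"
  'b' x 1 => "b1"
  'c' x 2 => "c2"
  'b' x 1 => "b1"
  'a' x 1 => "a1"
  'c' x 3 => "c3"
  'b' x 1 => "b1"
Compressed: "b1a1b1c2b1a1c3b1"
Compressed length: 16

16


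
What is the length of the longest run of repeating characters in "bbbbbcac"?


Input: "bbbbbcac"
Scanning for longest run:
  Position 1 ('b'): continues run of 'b', length=2
  Position 2 ('b'): continues run of 'b', length=3
  Position 3 ('b'): continues run of 'b', length=4
  Position 4 ('b'): continues run of 'b', length=5
  Position 5 ('c'): new char, reset run to 1
  Position 6 ('a'): new char, reset run to 1
  Position 7 ('c'): new char, reset run to 1
Longest run: 'b' with length 5

5


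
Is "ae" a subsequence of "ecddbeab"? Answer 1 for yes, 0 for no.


Check if "ae" is a subsequence of "ecddbeab"
Greedy scan:
  Position 0 ('e'): no match needed
  Position 1 ('c'): no match needed
  Position 2 ('d'): no match needed
  Position 3 ('d'): no match needed
  Position 4 ('b'): no match needed
  Position 5 ('e'): no match needed
  Position 6 ('a'): matches sub[0] = 'a'
  Position 7 ('b'): no match needed
Only matched 1/2 characters => not a subsequence

0


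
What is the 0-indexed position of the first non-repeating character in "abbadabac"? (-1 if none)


Input: abbadabac
Character frequencies:
  'a': 4
  'b': 3
  'c': 1
  'd': 1
Scanning left to right for freq == 1:
  Position 0 ('a'): freq=4, skip
  Position 1 ('b'): freq=3, skip
  Position 2 ('b'): freq=3, skip
  Position 3 ('a'): freq=4, skip
  Position 4 ('d'): unique! => answer = 4

4


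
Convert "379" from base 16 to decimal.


Input: "379" in base 16
Positional expansion:
  Digit '3' (value 3) x 16^2 = 768
  Digit '7' (value 7) x 16^1 = 112
  Digit '9' (value 9) x 16^0 = 9
Sum = 889

889


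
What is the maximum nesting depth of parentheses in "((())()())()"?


Input: "((())()())()"
Tracking depth:
  Position 0 '(': depth becomes 1
  Position 1 '(': depth becomes 2
  Position 2 '(': depth becomes 3
  Position 3 ')': depth becomes 2
  Position 4 ')': depth becomes 1
  Position 5 '(': depth becomes 2
  Position 6 ')': depth becomes 1
  Position 7 '(': depth becomes 2
  Position 8 ')': depth becomes 1
  Position 9 ')': depth becomes 0
  Position 10 '(': depth becomes 1
  Position 11 ')': depth becomes 0
Maximum depth reached: 3

3


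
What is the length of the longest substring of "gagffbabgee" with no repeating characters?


Input: "gagffbabgee"
Sliding window (track last position of each char):
  Position 0 ('g'): window [0,0] length 1 -- new best
  Position 1 ('a'): window [0,1] length 2 -- new best
  Position 2 ('g'): repeat (last at 0), move window start to 1
  Position 2 ('g'): window [1,2] length 2
  Position 3 ('f'): window [1,3] length 3 -- new best
  Position 4 ('f'): repeat (last at 3), move window start to 4
  Position 4 ('f'): window [4,4] length 1
  Position 5 ('b'): window [4,5] length 2
  Position 6 ('a'): window [4,6] length 3
  Position 7 ('b'): repeat (last at 5), move window start to 6
  Position 7 ('b'): window [6,7] length 2
  Position 8 ('g'): window [6,8] length 3
  Position 9 ('e'): window [6,9] length 4 -- new best
  Position 10 ('e'): repeat (last at 9), move window start to 10
  Position 10 ('e'): window [10,10] length 1
Longest substring with no repeats: "abge" with length 4

4


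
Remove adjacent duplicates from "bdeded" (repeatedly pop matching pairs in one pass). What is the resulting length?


Input: bdeded
Stack-based adjacent duplicate removal:
  Read 'b': push. Stack: b
  Read 'd': push. Stack: bd
  Read 'e': push. Stack: bde
  Read 'd': push. Stack: bded
  Read 'e': push. Stack: bdede
  Read 'd': push. Stack: bdeded
Final stack: "bdeded" (length 6)

6


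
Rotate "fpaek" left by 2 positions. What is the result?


Input: "fpaek", rotate left by 2
First 2 characters: "fp"
Remaining characters: "aek"
Concatenate remaining + first: "aek" + "fp" = "aekfp"

aekfp


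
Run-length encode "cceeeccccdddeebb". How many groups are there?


Input: cceeeccccdddeebb
Scanning for consecutive runs:
  Group 1: 'c' x 2 (positions 0-1)
  Group 2: 'e' x 3 (positions 2-4)
  Group 3: 'c' x 4 (positions 5-8)
  Group 4: 'd' x 3 (positions 9-11)
  Group 5: 'e' x 2 (positions 12-13)
  Group 6: 'b' x 2 (positions 14-15)
Total groups: 6

6


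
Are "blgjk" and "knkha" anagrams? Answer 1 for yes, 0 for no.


Strings: "blgjk", "knkha"
Sorted first:  bgjkl
Sorted second: ahkkn
Differ at position 0: 'b' vs 'a' => not anagrams

0


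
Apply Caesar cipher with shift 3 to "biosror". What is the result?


Caesar cipher: shift "biosror" by 3
  'b' (pos 1) + 3 = pos 4 = 'e'
  'i' (pos 8) + 3 = pos 11 = 'l'
  'o' (pos 14) + 3 = pos 17 = 'r'
  's' (pos 18) + 3 = pos 21 = 'v'
  'r' (pos 17) + 3 = pos 20 = 'u'
  'o' (pos 14) + 3 = pos 17 = 'r'
  'r' (pos 17) + 3 = pos 20 = 'u'
Result: elrvuru

elrvuru


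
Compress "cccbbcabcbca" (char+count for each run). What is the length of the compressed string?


Input: cccbbcabcbca
Runs:
  'c' x 3 => "c3"
  'b' x 2 => "b2"
  'c' x 1 => "c1"
  'a' x 1 => "a1"
  'b' x 1 => "b1"
  'c' x 1 => "c1"
  'b' x 1 => "b1"
  'c' x 1 => "c1"
  'a' x 1 => "a1"
Compressed: "c3b2c1a1b1c1b1c1a1"
Compressed length: 18

18


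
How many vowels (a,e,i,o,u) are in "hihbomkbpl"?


Input: hihbomkbpl
Checking each character:
  'h' at position 0: consonant
  'i' at position 1: vowel (running total: 1)
  'h' at position 2: consonant
  'b' at position 3: consonant
  'o' at position 4: vowel (running total: 2)
  'm' at position 5: consonant
  'k' at position 6: consonant
  'b' at position 7: consonant
  'p' at position 8: consonant
  'l' at position 9: consonant
Total vowels: 2

2


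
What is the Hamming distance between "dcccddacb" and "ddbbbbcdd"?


Comparing "dcccddacb" and "ddbbbbcdd" position by position:
  Position 0: 'd' vs 'd' => same
  Position 1: 'c' vs 'd' => differ
  Position 2: 'c' vs 'b' => differ
  Position 3: 'c' vs 'b' => differ
  Position 4: 'd' vs 'b' => differ
  Position 5: 'd' vs 'b' => differ
  Position 6: 'a' vs 'c' => differ
  Position 7: 'c' vs 'd' => differ
  Position 8: 'b' vs 'd' => differ
Total differences (Hamming distance): 8

8


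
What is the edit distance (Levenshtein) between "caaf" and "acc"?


Computing edit distance: "caaf" -> "acc"
DP table:
           a    c    c
      0    1    2    3
  c   1    1    1    2
  a   2    1    2    2
  a   3    2    2    3
  f   4    3    3    3
Edit distance = dp[4][3] = 3

3


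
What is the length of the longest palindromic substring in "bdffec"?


Input: "bdffec"
Checking substrings for palindromes:
  [2:4] "ff" (len 2) => palindrome
Longest palindromic substring: "ff" with length 2

2


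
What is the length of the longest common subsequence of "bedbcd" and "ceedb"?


LCS of "bedbcd" and "ceedb"
DP table:
           c    e    e    d    b
      0    0    0    0    0    0
  b   0    0    0    0    0    1
  e   0    0    1    1    1    1
  d   0    0    1    1    2    2
  b   0    0    1    1    2    3
  c   0    1    1    1    2    3
  d   0    1    1    1    2    3
LCS length = dp[6][5] = 3

3


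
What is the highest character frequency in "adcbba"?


Input: adcbba
Character counts:
  'a': 2
  'b': 2
  'c': 1
  'd': 1
Maximum frequency: 2

2


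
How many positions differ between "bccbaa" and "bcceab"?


Comparing "bccbaa" and "bcceab" position by position:
  Position 0: 'b' vs 'b' => same
  Position 1: 'c' vs 'c' => same
  Position 2: 'c' vs 'c' => same
  Position 3: 'b' vs 'e' => DIFFER
  Position 4: 'a' vs 'a' => same
  Position 5: 'a' vs 'b' => DIFFER
Positions that differ: 2

2


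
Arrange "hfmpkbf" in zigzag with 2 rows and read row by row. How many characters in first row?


Zigzag "hfmpkbf" into 2 rows:
Placing characters:
  'h' => row 0
  'f' => row 1
  'm' => row 0
  'p' => row 1
  'k' => row 0
  'b' => row 1
  'f' => row 0
Rows:
  Row 0: "hmkf"
  Row 1: "fpb"
First row length: 4

4


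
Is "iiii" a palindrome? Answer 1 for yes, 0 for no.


Input: iiii
Reversed: iiii
  Compare pos 0 ('i') with pos 3 ('i'): match
  Compare pos 1 ('i') with pos 2 ('i'): match
Result: palindrome

1


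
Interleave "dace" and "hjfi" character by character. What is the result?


Interleaving "dace" and "hjfi":
  Position 0: 'd' from first, 'h' from second => "dh"
  Position 1: 'a' from first, 'j' from second => "aj"
  Position 2: 'c' from first, 'f' from second => "cf"
  Position 3: 'e' from first, 'i' from second => "ei"
Result: dhajcfei

dhajcfei


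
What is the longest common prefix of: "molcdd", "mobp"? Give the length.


Words: molcdd, mobp
  Position 0: all 'm' => match
  Position 1: all 'o' => match
  Position 2: ('l', 'b') => mismatch, stop
LCP = "mo" (length 2)

2


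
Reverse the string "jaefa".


Input: jaefa
Reading characters right to left:
  Position 4: 'a'
  Position 3: 'f'
  Position 2: 'e'
  Position 1: 'a'
  Position 0: 'j'
Reversed: afeaj

afeaj


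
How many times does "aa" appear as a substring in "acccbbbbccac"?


Searching for "aa" in "acccbbbbccac"
Scanning each position:
  Position 0: "ac" => no
  Position 1: "cc" => no
  Position 2: "cc" => no
  Position 3: "cb" => no
  Position 4: "bb" => no
  Position 5: "bb" => no
  Position 6: "bb" => no
  Position 7: "bc" => no
  Position 8: "cc" => no
  Position 9: "ca" => no
  Position 10: "ac" => no
Total occurrences: 0

0


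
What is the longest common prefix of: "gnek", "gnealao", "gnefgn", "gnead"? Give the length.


Words: gnek, gnealao, gnefgn, gnead
  Position 0: all 'g' => match
  Position 1: all 'n' => match
  Position 2: all 'e' => match
  Position 3: ('k', 'a', 'f', 'a') => mismatch, stop
LCP = "gne" (length 3)

3


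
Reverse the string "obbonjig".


Input: obbonjig
Reading characters right to left:
  Position 7: 'g'
  Position 6: 'i'
  Position 5: 'j'
  Position 4: 'n'
  Position 3: 'o'
  Position 2: 'b'
  Position 1: 'b'
  Position 0: 'o'
Reversed: gijnobbo

gijnobbo


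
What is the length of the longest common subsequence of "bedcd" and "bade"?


LCS of "bedcd" and "bade"
DP table:
           b    a    d    e
      0    0    0    0    0
  b   0    1    1    1    1
  e   0    1    1    1    2
  d   0    1    1    2    2
  c   0    1    1    2    2
  d   0    1    1    2    2
LCS length = dp[5][4] = 2

2


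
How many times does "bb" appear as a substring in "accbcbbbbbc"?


Searching for "bb" in "accbcbbbbbc"
Scanning each position:
  Position 0: "ac" => no
  Position 1: "cc" => no
  Position 2: "cb" => no
  Position 3: "bc" => no
  Position 4: "cb" => no
  Position 5: "bb" => MATCH
  Position 6: "bb" => MATCH
  Position 7: "bb" => MATCH
  Position 8: "bb" => MATCH
  Position 9: "bc" => no
Total occurrences: 4

4


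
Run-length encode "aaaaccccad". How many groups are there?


Input: aaaaccccad
Scanning for consecutive runs:
  Group 1: 'a' x 4 (positions 0-3)
  Group 2: 'c' x 4 (positions 4-7)
  Group 3: 'a' x 1 (positions 8-8)
  Group 4: 'd' x 1 (positions 9-9)
Total groups: 4

4


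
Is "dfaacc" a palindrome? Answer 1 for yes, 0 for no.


Input: dfaacc
Reversed: ccaafd
  Compare pos 0 ('d') with pos 5 ('c'): MISMATCH
  Compare pos 1 ('f') with pos 4 ('c'): MISMATCH
  Compare pos 2 ('a') with pos 3 ('a'): match
Result: not a palindrome

0


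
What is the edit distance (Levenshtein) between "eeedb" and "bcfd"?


Computing edit distance: "eeedb" -> "bcfd"
DP table:
           b    c    f    d
      0    1    2    3    4
  e   1    1    2    3    4
  e   2    2    2    3    4
  e   3    3    3    3    4
  d   4    4    4    4    3
  b   5    4    5    5    4
Edit distance = dp[5][4] = 4

4


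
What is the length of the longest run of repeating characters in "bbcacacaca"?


Input: "bbcacacaca"
Scanning for longest run:
  Position 1 ('b'): continues run of 'b', length=2
  Position 2 ('c'): new char, reset run to 1
  Position 3 ('a'): new char, reset run to 1
  Position 4 ('c'): new char, reset run to 1
  Position 5 ('a'): new char, reset run to 1
  Position 6 ('c'): new char, reset run to 1
  Position 7 ('a'): new char, reset run to 1
  Position 8 ('c'): new char, reset run to 1
  Position 9 ('a'): new char, reset run to 1
Longest run: 'b' with length 2

2


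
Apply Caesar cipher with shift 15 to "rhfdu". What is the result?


Caesar cipher: shift "rhfdu" by 15
  'r' (pos 17) + 15 = pos 6 = 'g'
  'h' (pos 7) + 15 = pos 22 = 'w'
  'f' (pos 5) + 15 = pos 20 = 'u'
  'd' (pos 3) + 15 = pos 18 = 's'
  'u' (pos 20) + 15 = pos 9 = 'j'
Result: gwusj

gwusj


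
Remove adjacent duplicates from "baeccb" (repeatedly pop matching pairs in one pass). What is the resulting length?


Input: baeccb
Stack-based adjacent duplicate removal:
  Read 'b': push. Stack: b
  Read 'a': push. Stack: ba
  Read 'e': push. Stack: bae
  Read 'c': push. Stack: baec
  Read 'c': matches stack top 'c' => pop. Stack: bae
  Read 'b': push. Stack: baeb
Final stack: "baeb" (length 4)

4


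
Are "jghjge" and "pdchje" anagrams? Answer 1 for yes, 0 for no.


Strings: "jghjge", "pdchje"
Sorted first:  egghjj
Sorted second: cdehjp
Differ at position 0: 'e' vs 'c' => not anagrams

0


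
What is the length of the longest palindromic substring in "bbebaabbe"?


Input: "bbebaabbe"
Checking substrings for palindromes:
  [3:7] "baab" (len 4) => palindrome
  [1:4] "beb" (len 3) => palindrome
  [0:2] "bb" (len 2) => palindrome
  [4:6] "aa" (len 2) => palindrome
  [6:8] "bb" (len 2) => palindrome
Longest palindromic substring: "baab" with length 4

4


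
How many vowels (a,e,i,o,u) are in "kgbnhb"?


Input: kgbnhb
Checking each character:
  'k' at position 0: consonant
  'g' at position 1: consonant
  'b' at position 2: consonant
  'n' at position 3: consonant
  'h' at position 4: consonant
  'b' at position 5: consonant
Total vowels: 0

0


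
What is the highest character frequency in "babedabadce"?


Input: babedabadce
Character counts:
  'a': 3
  'b': 3
  'c': 1
  'd': 2
  'e': 2
Maximum frequency: 3

3


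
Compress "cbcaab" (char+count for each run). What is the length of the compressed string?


Input: cbcaab
Runs:
  'c' x 1 => "c1"
  'b' x 1 => "b1"
  'c' x 1 => "c1"
  'a' x 2 => "a2"
  'b' x 1 => "b1"
Compressed: "c1b1c1a2b1"
Compressed length: 10

10


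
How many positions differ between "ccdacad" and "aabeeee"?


Comparing "ccdacad" and "aabeeee" position by position:
  Position 0: 'c' vs 'a' => DIFFER
  Position 1: 'c' vs 'a' => DIFFER
  Position 2: 'd' vs 'b' => DIFFER
  Position 3: 'a' vs 'e' => DIFFER
  Position 4: 'c' vs 'e' => DIFFER
  Position 5: 'a' vs 'e' => DIFFER
  Position 6: 'd' vs 'e' => DIFFER
Positions that differ: 7

7


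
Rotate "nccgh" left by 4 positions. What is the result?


Input: "nccgh", rotate left by 4
First 4 characters: "nccg"
Remaining characters: "h"
Concatenate remaining + first: "h" + "nccg" = "hnccg"

hnccg


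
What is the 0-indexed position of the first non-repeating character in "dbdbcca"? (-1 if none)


Input: dbdbcca
Character frequencies:
  'a': 1
  'b': 2
  'c': 2
  'd': 2
Scanning left to right for freq == 1:
  Position 0 ('d'): freq=2, skip
  Position 1 ('b'): freq=2, skip
  Position 2 ('d'): freq=2, skip
  Position 3 ('b'): freq=2, skip
  Position 4 ('c'): freq=2, skip
  Position 5 ('c'): freq=2, skip
  Position 6 ('a'): unique! => answer = 6

6
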